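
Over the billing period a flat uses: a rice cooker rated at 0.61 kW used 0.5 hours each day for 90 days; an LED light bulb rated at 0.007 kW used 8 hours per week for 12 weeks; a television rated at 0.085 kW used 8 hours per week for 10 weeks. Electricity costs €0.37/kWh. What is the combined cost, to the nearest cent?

rice cooker: Runtime = 0.5 h/day × 90 days = 45 h
rice cooker: 0.61 kW × 45 h = 27.45 kWh
LED light bulb: Runtime = 8 h/week × 12 weeks = 96 h
LED light bulb: 0.007 kW × 96 h = 0.672 kWh
television: Runtime = 8 h/week × 10 weeks = 80 h
television: 0.085 kW × 80 h = 6.8 kWh
Total energy = 34.922 kWh
Cost = 34.922 × €0.37 = €12.92

€12.92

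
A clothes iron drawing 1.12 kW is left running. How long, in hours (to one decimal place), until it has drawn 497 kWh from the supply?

Hours = 497 kWh ÷ 1.12 kW = 443.8 h

443.8 h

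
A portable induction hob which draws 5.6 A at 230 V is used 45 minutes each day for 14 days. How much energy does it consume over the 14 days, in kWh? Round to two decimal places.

13.52 kWh

Power = 5.6 A × 230 V = 1288 W = 1.288 kW
Runtime = 45 min × 14 = 630 min = 10.5 h
Energy = 1.288 kW × 10.5 h = 13.524 kWh ≈ 13.52 kWh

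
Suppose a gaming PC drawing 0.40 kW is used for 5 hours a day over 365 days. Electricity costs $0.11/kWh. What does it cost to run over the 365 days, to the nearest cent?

Runtime = 5 h/day × 365 days = 1825 h
Energy = 0.4 kW × 1825 h = 730 kWh
Cost = 730 kWh × $0.11/kWh = $80.30

$80.30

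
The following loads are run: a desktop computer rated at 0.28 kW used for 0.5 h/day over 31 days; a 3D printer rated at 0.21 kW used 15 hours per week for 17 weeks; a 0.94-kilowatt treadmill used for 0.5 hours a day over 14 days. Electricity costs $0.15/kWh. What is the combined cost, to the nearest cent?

$9.67

desktop computer: Runtime = 0.5 h/day × 31 days = 15.5 h
desktop computer: 0.28 kW × 15.5 h = 4.34 kWh
3D printer: Runtime = 15 h/week × 17 weeks = 255 h
3D printer: 0.21 kW × 255 h = 53.55 kWh
treadmill: Runtime = 0.5 h/day × 14 days = 7 h
treadmill: 0.94 kW × 7 h = 6.58 kWh
Total energy = 64.47 kWh
Cost = 64.47 × $0.15 = $9.67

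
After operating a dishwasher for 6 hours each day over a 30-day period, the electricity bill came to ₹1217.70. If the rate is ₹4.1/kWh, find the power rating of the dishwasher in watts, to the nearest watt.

Energy = ₹1217.70 ÷ ₹4.1/kWh = 297 kWh
Runtime = 6 h/day × 30 days = 180 h
Power = 297 kWh ÷ 180 h = 1.65 kW = 1650 W

1650 W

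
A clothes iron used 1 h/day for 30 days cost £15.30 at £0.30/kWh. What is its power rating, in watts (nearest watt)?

Energy = £15.30 ÷ £0.30/kWh = 51 kWh
Runtime = 1 h/day × 30 days = 30 h
Power = 51 kWh ÷ 30 h = 1.7 kW = 1700 W

1700 W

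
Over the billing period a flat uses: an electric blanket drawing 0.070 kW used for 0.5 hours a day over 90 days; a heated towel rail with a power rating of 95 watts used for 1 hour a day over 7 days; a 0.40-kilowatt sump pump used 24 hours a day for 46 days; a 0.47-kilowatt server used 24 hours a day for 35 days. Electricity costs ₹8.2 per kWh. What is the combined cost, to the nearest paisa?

₹6889.76

electric blanket: Runtime = 0.5 h/day × 90 days = 45 h
electric blanket: 0.07 kW × 45 h = 3.15 kWh
heated towel rail: Runtime = 1 h/day × 7 days = 7 h
heated towel rail: 0.095 kW × 7 h = 0.665 kWh
sump pump: Runtime = 24 h × 46 = 1104 h
sump pump: 0.4 kW × 1104 h = 441.6 kWh
server: Runtime = 24 h × 35 = 840 h
server: 0.47 kW × 840 h = 394.8 kWh
Total energy = 840.215 kWh
Cost = 840.215 × ₹8.2 = ₹6889.76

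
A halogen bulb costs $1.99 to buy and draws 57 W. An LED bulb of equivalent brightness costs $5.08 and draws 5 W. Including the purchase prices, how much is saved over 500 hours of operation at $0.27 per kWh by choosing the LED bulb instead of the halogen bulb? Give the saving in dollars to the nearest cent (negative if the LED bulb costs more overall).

halogen bulb: $1.99 + (57/1000) kW × 500 h × $0.27 = $1.99 + $7.695 = $9.685
LED bulb: $5.08 + (5/1000) kW × 500 h × $0.27 = $5.08 + $0.675 = $5.755
Saving = $9.685 − $5.755 = $3.93

$3.93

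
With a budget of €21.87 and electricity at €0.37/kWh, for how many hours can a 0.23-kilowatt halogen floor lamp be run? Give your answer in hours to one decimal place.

Energy available = €21.87 ÷ €0.37/kWh = 59.1081 kWh
Hours = 59.1081 kWh ÷ 0.23 kW = 257.0 h

257.0 h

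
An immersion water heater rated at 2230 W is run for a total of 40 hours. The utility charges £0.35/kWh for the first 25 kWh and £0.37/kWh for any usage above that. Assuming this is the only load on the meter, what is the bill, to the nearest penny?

£32.50

Energy = 2.23 kW × 40 h = 89.2 kWh
Tier 1 (0–25 kWh): 25 × £0.35 = £8.75
Above 25 kWh: 64.2 × £0.37 = £23.754
Bill = £32.50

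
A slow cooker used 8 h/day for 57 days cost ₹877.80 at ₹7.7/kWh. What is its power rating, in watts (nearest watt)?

250 W

Energy = ₹877.80 ÷ ₹7.7/kWh = 114 kWh
Runtime = 8 h/day × 57 days = 456 h
Power = 114 kWh ÷ 456 h = 0.25 kW = 250 W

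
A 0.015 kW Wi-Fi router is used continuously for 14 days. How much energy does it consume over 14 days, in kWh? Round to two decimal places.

Runtime = 24 h × 14 = 336 h
Energy = 0.015 kW × 336 h = 5.04 kWh

5.04 kWh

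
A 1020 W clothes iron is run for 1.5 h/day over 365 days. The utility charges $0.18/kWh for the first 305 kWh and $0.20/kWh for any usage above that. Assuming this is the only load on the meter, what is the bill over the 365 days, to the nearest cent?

$105.59

Runtime = 1.5 h/day × 365 days = 547.5 h
Energy = 1.02 kW × 547.5 h = 558.45 kWh
Tier 1 (0–305 kWh): 305 × $0.18 = $54.9
Above 305 kWh: 253.45 × $0.20 = $50.69
Bill = $105.59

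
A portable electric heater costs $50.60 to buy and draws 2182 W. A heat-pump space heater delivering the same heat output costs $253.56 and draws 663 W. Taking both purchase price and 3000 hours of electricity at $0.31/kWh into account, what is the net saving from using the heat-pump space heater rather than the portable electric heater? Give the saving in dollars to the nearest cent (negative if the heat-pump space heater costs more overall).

portable electric heater: $50.60 + (2182/1000) kW × 3000 h × $0.31 = $50.60 + $2029.26 = $2079.86
heat-pump space heater: $253.56 + (663/1000) kW × 3000 h × $0.31 = $253.56 + $616.59 = $870.15
Saving = $2079.86 − $870.15 = $1209.71

$1209.71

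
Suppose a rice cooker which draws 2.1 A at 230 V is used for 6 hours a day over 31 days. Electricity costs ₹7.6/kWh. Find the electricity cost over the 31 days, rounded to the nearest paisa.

₹682.77

Power = 2.1 A × 230 V = 483 W = 0.483 kW
Runtime = 6 h/day × 31 days = 186 h
Energy = 0.483 kW × 186 h = 89.838 kWh
Cost = 89.838 kWh × ₹7.6/kWh = ₹682.77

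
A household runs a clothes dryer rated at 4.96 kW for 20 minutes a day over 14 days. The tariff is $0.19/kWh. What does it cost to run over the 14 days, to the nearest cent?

$4.40

Runtime = 20 min × 14 = 280 min = 4.666666… h
Energy = 4.96 kW × 4.666666… h = 23.146666… kWh
Cost = 23.146666… kWh × $0.19/kWh = $4.40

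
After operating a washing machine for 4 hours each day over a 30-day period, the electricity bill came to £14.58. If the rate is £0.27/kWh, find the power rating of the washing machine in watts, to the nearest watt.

Energy = £14.58 ÷ £0.27/kWh = 54 kWh
Runtime = 4 h/day × 30 days = 120 h
Power = 54 kWh ÷ 120 h = 0.45 kW = 450 W

450 W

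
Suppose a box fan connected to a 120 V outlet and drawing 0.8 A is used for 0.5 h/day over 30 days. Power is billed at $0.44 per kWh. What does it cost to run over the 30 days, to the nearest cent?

Power = 0.8 A × 120 V = 96 W = 0.096 kW
Runtime = 0.5 h/day × 30 days = 15 h
Energy = 0.096 kW × 15 h = 1.44 kWh
Cost = 1.44 kWh × $0.44/kWh = $0.63

$0.63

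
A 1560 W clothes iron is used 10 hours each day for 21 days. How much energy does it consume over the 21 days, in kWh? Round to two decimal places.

Runtime = 10 h/day × 21 days = 210 h
Energy = 1.56 kW × 210 h = 327.6 kWh

327.60 kWh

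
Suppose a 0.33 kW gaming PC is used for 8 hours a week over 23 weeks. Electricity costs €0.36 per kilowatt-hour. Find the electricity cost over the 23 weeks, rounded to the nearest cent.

Runtime = 8 h/week × 23 weeks = 184 h
Energy = 0.33 kW × 184 h = 60.72 kWh
Cost = 60.72 kWh × €0.36/kWh = €21.86

€21.86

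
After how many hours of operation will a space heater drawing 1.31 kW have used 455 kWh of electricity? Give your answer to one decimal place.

Hours = 455 kWh ÷ 1.31 kW = 347.3 h

347.3 h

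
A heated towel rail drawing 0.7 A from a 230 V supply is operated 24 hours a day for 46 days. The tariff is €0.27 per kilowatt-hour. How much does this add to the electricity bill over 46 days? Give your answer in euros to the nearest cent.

€47.99

Power = 0.7 A × 230 V = 161 W = 0.161 kW
Runtime = 24 h × 46 = 1104 h
Energy = 0.161 kW × 1104 h = 177.744 kWh
Cost = 177.744 kWh × €0.27/kWh = €47.99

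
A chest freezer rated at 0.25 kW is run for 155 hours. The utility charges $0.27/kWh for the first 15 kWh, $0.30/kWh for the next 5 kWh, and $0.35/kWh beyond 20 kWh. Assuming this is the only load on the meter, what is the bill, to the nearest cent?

$12.11

Energy = 0.25 kW × 155 h = 38.75 kWh
Tier 1 (0–15 kWh): 15 × $0.27 = $4.05
Tier 2 (15–20 kWh): 5 × $0.30 = $1.5
Above 20 kWh: 18.75 × $0.35 = $6.5625
Bill = $12.11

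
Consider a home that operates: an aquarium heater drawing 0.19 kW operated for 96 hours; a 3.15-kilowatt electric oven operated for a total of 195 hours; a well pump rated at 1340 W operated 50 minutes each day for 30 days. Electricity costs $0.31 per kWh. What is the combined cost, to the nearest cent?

aquarium heater: 0.19 kW × 96 h = 18.24 kWh
electric oven: 3.15 kW × 195 h = 614.25 kWh
well pump: Runtime = 50 min × 30 = 1500 min = 25 h
well pump: 1.34 kW × 25 h = 33.5 kWh
Total energy = 665.99 kWh
Cost = 665.99 × $0.31 = $206.46

$206.46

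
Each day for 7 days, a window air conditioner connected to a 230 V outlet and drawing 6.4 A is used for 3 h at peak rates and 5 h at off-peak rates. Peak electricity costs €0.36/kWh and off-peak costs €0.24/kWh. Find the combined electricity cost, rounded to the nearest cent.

Power = 6.4 A × 230 V = 1472 W = 1.472 kW
Peak energy = 1.472 kW × 3 h × 7 = 30.912 kWh
Off-peak energy = 1.472 kW × 5 h × 7 = 51.52 kWh
Cost = 30.912 × €0.36 + 51.52 × €0.24 = €11.12832 + €12.3648 = €23.49

€23.49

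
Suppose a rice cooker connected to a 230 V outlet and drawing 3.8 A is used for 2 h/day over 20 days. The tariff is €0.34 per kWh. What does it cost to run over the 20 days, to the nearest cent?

Power = 3.8 A × 230 V = 874 W = 0.874 kW
Runtime = 2 h/day × 20 days = 40 h
Energy = 0.874 kW × 40 h = 34.96 kWh
Cost = 34.96 kWh × €0.34/kWh = €11.89

€11.89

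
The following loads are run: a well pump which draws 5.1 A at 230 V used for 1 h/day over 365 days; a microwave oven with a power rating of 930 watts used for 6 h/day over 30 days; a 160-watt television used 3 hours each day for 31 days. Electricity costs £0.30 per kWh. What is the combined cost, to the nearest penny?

£183.13

well pump: Power = 5.1 A × 230 V = 1173 W = 1.173 kW
well pump: Runtime = 1 h/day × 365 days = 365 h
well pump: 1.173 kW × 365 h = 428.145 kWh
microwave oven: Runtime = 6 h/day × 30 days = 180 h
microwave oven: 0.93 kW × 180 h = 167.4 kWh
television: Runtime = 3 h/day × 31 days = 93 h
television: 0.16 kW × 93 h = 14.88 kWh
Total energy = 610.425 kWh
Cost = 610.425 × £0.30 = £183.13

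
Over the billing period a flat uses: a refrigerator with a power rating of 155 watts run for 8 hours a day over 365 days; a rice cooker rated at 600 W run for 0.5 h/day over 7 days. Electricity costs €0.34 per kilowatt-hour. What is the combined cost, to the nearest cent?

€154.60

refrigerator: Runtime = 8 h/day × 365 days = 2920 h
refrigerator: 0.155 kW × 2920 h = 452.6 kWh
rice cooker: Runtime = 0.5 h/day × 7 days = 3.5 h
rice cooker: 0.6 kW × 3.5 h = 2.1 kWh
Total energy = 454.7 kWh
Cost = 454.7 × €0.34 = €154.60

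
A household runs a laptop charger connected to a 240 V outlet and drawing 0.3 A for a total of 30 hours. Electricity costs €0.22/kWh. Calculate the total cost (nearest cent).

Power = 0.3 A × 240 V = 72 W = 0.072 kW
Energy = 0.072 kW × 30 h = 2.16 kWh
Cost = 2.16 kWh × €0.22/kWh = €0.48

€0.48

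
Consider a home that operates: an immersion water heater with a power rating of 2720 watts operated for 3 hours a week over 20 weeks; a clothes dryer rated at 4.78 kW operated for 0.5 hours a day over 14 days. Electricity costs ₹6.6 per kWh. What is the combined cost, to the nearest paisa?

immersion water heater: Runtime = 3 h/week × 20 weeks = 60 h
immersion water heater: 2.72 kW × 60 h = 163.2 kWh
clothes dryer: Runtime = 0.5 h/day × 14 days = 7 h
clothes dryer: 4.78 kW × 7 h = 33.46 kWh
Total energy = 196.66 kWh
Cost = 196.66 × ₹6.6 = ₹1297.96

₹1297.96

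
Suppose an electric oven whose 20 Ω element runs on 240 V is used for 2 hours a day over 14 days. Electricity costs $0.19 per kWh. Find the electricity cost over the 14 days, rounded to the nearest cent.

Power = V²/R = 240²/20 = 2880 W = 2.88 kW
Runtime = 2 h/day × 14 days = 28 h
Energy = 2.88 kW × 28 h = 80.64 kWh
Cost = 80.64 kWh × $0.19/kWh = $15.32

$15.32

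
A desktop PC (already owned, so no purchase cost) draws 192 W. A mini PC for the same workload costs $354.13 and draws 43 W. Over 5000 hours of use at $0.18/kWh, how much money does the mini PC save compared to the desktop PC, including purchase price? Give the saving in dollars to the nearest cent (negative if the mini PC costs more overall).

desktop PC: $0.00 + (192/1000) kW × 5000 h × $0.18 = $0.00 + $172.8 = $172.8
mini PC: $354.13 + (43/1000) kW × 5000 h × $0.18 = $354.13 + $38.7 = $392.83
Saving = $172.8 − $392.83 = −$220.03

-$220.03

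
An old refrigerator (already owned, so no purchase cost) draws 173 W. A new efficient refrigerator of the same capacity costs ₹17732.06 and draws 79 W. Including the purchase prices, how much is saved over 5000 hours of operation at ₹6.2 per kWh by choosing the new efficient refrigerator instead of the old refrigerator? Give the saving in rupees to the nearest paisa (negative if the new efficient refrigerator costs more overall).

old refrigerator: ₹0.00 + (173/1000) kW × 5000 h × ₹6.2 = ₹0.00 + ₹5363 = ₹5363
new efficient refrigerator: ₹17732.06 + (79/1000) kW × 5000 h × ₹6.2 = ₹17732.06 + ₹2449 = ₹20181.06
Saving = ₹5363 − ₹20181.06 = −₹14818.06

-₹14818.06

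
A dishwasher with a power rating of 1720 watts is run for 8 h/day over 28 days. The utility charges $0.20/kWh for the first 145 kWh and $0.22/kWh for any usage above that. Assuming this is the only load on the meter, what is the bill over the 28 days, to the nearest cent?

$81.86

Runtime = 8 h/day × 28 days = 224 h
Energy = 1.72 kW × 224 h = 385.28 kWh
Tier 1 (0–145 kWh): 145 × $0.20 = $29
Above 145 kWh: 240.28 × $0.22 = $52.8616
Bill = $81.86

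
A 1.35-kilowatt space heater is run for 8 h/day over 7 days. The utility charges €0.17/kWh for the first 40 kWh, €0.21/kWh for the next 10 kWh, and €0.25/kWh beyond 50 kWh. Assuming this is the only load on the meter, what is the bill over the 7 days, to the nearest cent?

€15.30

Runtime = 8 h/day × 7 days = 56 h
Energy = 1.35 kW × 56 h = 75.6 kWh
Tier 1 (0–40 kWh): 40 × €0.17 = €6.8
Tier 2 (40–50 kWh): 10 × €0.21 = €2.1
Above 50 kWh: 25.6 × €0.25 = €6.4
Bill = €15.30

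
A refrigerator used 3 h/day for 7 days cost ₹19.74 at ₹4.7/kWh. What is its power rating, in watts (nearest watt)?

200 W

Energy = ₹19.74 ÷ ₹4.7/kWh = 4.2 kWh
Runtime = 3 h/day × 7 days = 21 h
Power = 4.2 kWh ÷ 21 h = 0.2 kW = 200 W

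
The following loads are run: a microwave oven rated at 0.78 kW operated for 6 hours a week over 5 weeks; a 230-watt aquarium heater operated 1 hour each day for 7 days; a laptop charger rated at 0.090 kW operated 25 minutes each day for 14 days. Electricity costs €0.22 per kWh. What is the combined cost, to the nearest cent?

microwave oven: Runtime = 6 h/week × 5 weeks = 30 h
microwave oven: 0.78 kW × 30 h = 23.4 kWh
aquarium heater: Runtime = 1 h/day × 7 days = 7 h
aquarium heater: 0.23 kW × 7 h = 1.61 kWh
laptop charger: Runtime = 25 min × 14 = 350 min = 5.833333… h
laptop charger: 0.09 kW × 5.833333… h = 0.525 kWh
Total energy = 25.535 kWh
Cost = 25.535 × €0.22 = €5.62

€5.62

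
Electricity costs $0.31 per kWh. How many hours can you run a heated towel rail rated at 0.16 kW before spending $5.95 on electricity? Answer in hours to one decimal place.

120.0 h

Energy available = $5.95 ÷ $0.31/kWh = 19.1935 kWh
Hours = 19.1935 kWh ÷ 0.16 kW = 120.0 h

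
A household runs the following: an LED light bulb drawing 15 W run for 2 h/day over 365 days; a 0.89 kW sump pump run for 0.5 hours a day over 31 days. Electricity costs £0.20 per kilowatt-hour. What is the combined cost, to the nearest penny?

LED light bulb: Runtime = 2 h/day × 365 days = 730 h
LED light bulb: 0.015 kW × 730 h = 10.95 kWh
sump pump: Runtime = 0.5 h/day × 31 days = 15.5 h
sump pump: 0.89 kW × 15.5 h = 13.795 kWh
Total energy = 24.745 kWh
Cost = 24.745 × £0.20 = £4.95

£4.95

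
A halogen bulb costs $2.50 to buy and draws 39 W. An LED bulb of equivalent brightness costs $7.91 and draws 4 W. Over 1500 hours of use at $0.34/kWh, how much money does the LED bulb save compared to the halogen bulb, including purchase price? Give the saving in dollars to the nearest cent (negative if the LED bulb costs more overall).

halogen bulb: $2.50 + (39/1000) kW × 1500 h × $0.34 = $2.50 + $19.89 = $22.39
LED bulb: $7.91 + (4/1000) kW × 1500 h × $0.34 = $7.91 + $2.04 = $9.95
Saving = $22.39 − $9.95 = $12.44

$12.44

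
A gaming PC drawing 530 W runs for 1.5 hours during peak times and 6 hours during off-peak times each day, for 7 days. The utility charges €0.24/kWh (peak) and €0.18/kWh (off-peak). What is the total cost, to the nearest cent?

Peak energy = 0.53 kW × 1.5 h × 7 = 5.565 kWh
Off-peak energy = 0.53 kW × 6 h × 7 = 22.26 kWh
Cost = 5.565 × €0.24 + 22.26 × €0.18 = €1.3356 + €4.0068 = €5.34

€5.34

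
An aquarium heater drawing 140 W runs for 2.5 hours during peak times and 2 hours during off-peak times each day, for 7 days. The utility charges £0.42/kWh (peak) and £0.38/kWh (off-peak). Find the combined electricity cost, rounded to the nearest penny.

£1.77

Peak energy = 0.14 kW × 2.5 h × 7 = 2.45 kWh
Off-peak energy = 0.14 kW × 2 h × 7 = 1.96 kWh
Cost = 2.45 × £0.42 + 1.96 × £0.38 = £1.029 + £0.7448 = £1.77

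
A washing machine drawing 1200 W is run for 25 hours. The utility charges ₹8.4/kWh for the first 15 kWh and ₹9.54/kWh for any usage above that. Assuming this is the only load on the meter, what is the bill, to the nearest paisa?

Energy = 1.2 kW × 25 h = 30 kWh
Tier 1 (0–15 kWh): 15 × ₹8.4 = ₹126
Above 15 kWh: 15 × ₹9.54 = ₹143.1
Bill = ₹269.10

₹269.10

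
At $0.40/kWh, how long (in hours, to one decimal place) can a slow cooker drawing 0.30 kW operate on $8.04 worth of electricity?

Energy available = $8.04 ÷ $0.40/kWh = 20.1 kWh
Hours = 20.1 kWh ÷ 0.3 kW = 67.0 h

67.0 h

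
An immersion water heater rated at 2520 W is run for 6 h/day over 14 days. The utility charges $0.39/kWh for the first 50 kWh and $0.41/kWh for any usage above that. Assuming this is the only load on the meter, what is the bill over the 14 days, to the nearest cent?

Runtime = 6 h/day × 14 days = 84 h
Energy = 2.52 kW × 84 h = 211.68 kWh
Tier 1 (0–50 kWh): 50 × $0.39 = $19.5
Above 50 kWh: 161.68 × $0.41 = $66.2888
Bill = $85.79

$85.79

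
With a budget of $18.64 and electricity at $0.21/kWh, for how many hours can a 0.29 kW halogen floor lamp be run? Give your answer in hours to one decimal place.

306.1 h

Energy available = $18.64 ÷ $0.21/kWh = 88.7619 kWh
Hours = 88.7619 kWh ÷ 0.29 kW = 306.1 h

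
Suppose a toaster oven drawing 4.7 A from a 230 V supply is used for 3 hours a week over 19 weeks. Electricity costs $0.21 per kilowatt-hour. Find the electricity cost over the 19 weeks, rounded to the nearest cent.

$12.94

Power = 4.7 A × 230 V = 1081 W = 1.081 kW
Runtime = 3 h/week × 19 weeks = 57 h
Energy = 1.081 kW × 57 h = 61.617 kWh
Cost = 61.617 kWh × $0.21/kWh = $12.94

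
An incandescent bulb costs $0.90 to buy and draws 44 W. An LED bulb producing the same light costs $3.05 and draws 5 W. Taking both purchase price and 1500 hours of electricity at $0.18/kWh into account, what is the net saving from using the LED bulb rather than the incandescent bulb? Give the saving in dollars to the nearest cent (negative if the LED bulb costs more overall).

incandescent bulb: $0.90 + (44/1000) kW × 1500 h × $0.18 = $0.90 + $11.88 = $12.78
LED bulb: $3.05 + (5/1000) kW × 1500 h × $0.18 = $3.05 + $1.35 = $4.4
Saving = $12.78 − $4.4 = $8.38

$8.38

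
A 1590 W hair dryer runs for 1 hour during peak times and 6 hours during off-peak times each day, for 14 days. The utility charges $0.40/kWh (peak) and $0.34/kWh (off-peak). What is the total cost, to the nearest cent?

$54.31

Peak energy = 1.59 kW × 1 h × 14 = 22.26 kWh
Off-peak energy = 1.59 kW × 6 h × 14 = 133.56 kWh
Cost = 22.26 × $0.40 + 133.56 × $0.34 = $8.904 + $45.4104 = $54.31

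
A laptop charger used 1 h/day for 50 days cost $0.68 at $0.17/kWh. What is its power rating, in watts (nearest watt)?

80 W

Energy = $0.68 ÷ $0.17/kWh = 4 kWh
Runtime = 1 h/day × 50 days = 50 h
Power = 4 kWh ÷ 50 h = 0.08 kW = 80 W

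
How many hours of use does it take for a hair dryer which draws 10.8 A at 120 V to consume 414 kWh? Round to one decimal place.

319.4 h

Power = 10.8 A × 120 V = 1296 W = 1.296 kW
Hours = 414 kWh ÷ 1.296 kW = 319.4 h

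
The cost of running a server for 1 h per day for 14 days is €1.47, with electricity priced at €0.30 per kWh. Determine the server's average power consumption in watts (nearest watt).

350 W

Energy = €1.47 ÷ €0.30/kWh = 4.9 kWh
Runtime = 1 h/day × 14 days = 14 h
Power = 4.9 kWh ÷ 14 h = 0.35 kW = 350 W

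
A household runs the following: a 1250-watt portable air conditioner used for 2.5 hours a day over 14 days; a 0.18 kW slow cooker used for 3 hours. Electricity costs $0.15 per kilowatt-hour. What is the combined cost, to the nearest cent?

portable air conditioner: Runtime = 2.5 h/day × 14 days = 35 h
portable air conditioner: 1.25 kW × 35 h = 43.75 kWh
slow cooker: 0.18 kW × 3 h = 0.54 kWh
Total energy = 44.29 kWh
Cost = 44.29 × $0.15 = $6.64

$6.64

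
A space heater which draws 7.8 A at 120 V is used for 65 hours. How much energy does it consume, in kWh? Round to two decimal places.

60.84 kWh

Power = 7.8 A × 120 V = 936 W = 0.936 kW
Energy = 0.936 kW × 65 h = 60.84 kWh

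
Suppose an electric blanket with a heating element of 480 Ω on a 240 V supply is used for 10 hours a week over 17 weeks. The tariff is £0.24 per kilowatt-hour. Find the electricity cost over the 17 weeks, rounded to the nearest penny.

Power = V²/R = 240²/480 = 120 W = 0.12 kW
Runtime = 10 h/week × 17 weeks = 170 h
Energy = 0.12 kW × 170 h = 20.4 kWh
Cost = 20.4 kWh × £0.24/kWh = £4.90

£4.90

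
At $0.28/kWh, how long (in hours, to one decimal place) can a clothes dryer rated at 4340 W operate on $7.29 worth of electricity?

Energy available = $7.29 ÷ $0.28/kWh = 26.0357 kWh
Hours = 26.0357 kWh ÷ 4.34 kW = 6.0 h

6.0 h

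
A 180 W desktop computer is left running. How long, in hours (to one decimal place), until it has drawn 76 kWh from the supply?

422.2 h

Hours = 76 kWh ÷ 0.18 kW = 422.2 h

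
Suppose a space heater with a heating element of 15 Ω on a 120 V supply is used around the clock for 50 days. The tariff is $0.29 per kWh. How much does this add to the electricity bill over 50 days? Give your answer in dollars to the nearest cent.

$334.08

Power = V²/R = 120²/15 = 960 W = 0.96 kW
Runtime = 24 h × 50 = 1200 h
Energy = 0.96 kW × 1200 h = 1152 kWh
Cost = 1152 kWh × $0.29/kWh = $334.08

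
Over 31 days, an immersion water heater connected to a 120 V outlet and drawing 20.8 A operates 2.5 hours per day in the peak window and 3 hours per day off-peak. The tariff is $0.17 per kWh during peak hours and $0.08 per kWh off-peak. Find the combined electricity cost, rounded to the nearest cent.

Power = 20.8 A × 120 V = 2496 W = 2.496 kW
Peak energy = 2.496 kW × 2.5 h × 31 = 193.44 kWh
Off-peak energy = 2.496 kW × 3 h × 31 = 232.128 kWh
Cost = 193.44 × $0.17 + 232.128 × $0.08 = $32.8848 + $18.57024 = $51.46

$51.46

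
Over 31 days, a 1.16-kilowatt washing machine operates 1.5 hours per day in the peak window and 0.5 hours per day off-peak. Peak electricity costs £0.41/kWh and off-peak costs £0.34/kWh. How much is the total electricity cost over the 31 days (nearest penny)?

£28.23

Peak energy = 1.16 kW × 1.5 h × 31 = 53.94 kWh
Off-peak energy = 1.16 kW × 0.5 h × 31 = 17.98 kWh
Cost = 53.94 × £0.41 + 17.98 × £0.34 = £22.1154 + £6.1132 = £28.23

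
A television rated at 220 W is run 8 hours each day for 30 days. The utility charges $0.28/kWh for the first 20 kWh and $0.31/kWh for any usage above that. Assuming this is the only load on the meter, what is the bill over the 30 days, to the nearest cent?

Runtime = 8 h/day × 30 days = 240 h
Energy = 0.22 kW × 240 h = 52.8 kWh
Tier 1 (0–20 kWh): 20 × $0.28 = $5.6
Above 20 kWh: 32.8 × $0.31 = $10.168
Bill = $15.77

$15.77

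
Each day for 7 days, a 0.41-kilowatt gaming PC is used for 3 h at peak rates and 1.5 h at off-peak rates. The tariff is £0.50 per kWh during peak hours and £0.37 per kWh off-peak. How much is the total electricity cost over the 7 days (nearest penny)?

Peak energy = 0.41 kW × 3 h × 7 = 8.61 kWh
Off-peak energy = 0.41 kW × 1.5 h × 7 = 4.305 kWh
Cost = 8.61 × £0.50 + 4.305 × £0.37 = £4.305 + £1.59285 = £5.90

£5.90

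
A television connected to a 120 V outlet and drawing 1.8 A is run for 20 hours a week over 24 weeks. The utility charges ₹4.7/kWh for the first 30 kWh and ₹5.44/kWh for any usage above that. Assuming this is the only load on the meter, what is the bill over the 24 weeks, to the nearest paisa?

Power = 1.8 A × 120 V = 216 W = 0.216 kW
Runtime = 20 h/week × 24 weeks = 480 h
Energy = 0.216 kW × 480 h = 103.68 kWh
Tier 1 (0–30 kWh): 30 × ₹4.7 = ₹141
Above 30 kWh: 73.68 × ₹5.44 = ₹400.8192
Bill = ₹541.82

₹541.82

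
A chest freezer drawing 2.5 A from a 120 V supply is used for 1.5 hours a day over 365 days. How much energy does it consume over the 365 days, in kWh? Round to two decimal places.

164.25 kWh

Power = 2.5 A × 120 V = 300 W = 0.3 kW
Runtime = 1.5 h/day × 365 days = 547.5 h
Energy = 0.3 kW × 547.5 h = 164.25 kWh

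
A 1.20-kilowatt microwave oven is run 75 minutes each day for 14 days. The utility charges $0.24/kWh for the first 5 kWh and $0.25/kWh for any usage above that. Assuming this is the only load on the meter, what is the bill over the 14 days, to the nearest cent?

$5.20

Runtime = 75 min × 14 = 1050 min = 17.5 h
Energy = 1.2 kW × 17.5 h = 21 kWh
Tier 1 (0–5 kWh): 5 × $0.24 = $1.2
Above 5 kWh: 16 × $0.25 = $4
Bill = $5.20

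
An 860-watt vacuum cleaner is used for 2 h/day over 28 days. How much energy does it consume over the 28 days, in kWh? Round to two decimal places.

48.16 kWh

Runtime = 2 h/day × 28 days = 56 h
Energy = 0.86 kW × 56 h = 48.16 kWh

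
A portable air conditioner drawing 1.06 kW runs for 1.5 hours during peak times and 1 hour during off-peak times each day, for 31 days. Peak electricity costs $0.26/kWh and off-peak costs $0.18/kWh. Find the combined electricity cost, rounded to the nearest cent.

$18.73

Peak energy = 1.06 kW × 1.5 h × 31 = 49.29 kWh
Off-peak energy = 1.06 kW × 1 h × 31 = 32.86 kWh
Cost = 49.29 × $0.26 + 32.86 × $0.18 = $12.8154 + $5.9148 = $18.73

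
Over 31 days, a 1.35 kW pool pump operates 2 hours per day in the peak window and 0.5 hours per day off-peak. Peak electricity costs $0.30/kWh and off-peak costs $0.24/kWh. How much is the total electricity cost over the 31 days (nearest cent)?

Peak energy = 1.35 kW × 2 h × 31 = 83.7 kWh
Off-peak energy = 1.35 kW × 0.5 h × 31 = 20.925 kWh
Cost = 83.7 × $0.30 + 20.925 × $0.24 = $25.11 + $5.022 = $30.13

$30.13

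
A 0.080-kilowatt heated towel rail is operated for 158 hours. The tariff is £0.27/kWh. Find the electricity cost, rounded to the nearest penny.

£3.41

Energy = 0.08 kW × 158 h = 12.64 kWh
Cost = 12.64 kWh × £0.27/kWh = £3.41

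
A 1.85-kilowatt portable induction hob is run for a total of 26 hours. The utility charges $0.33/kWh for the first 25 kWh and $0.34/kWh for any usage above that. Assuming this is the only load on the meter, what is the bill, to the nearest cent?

$16.10

Energy = 1.85 kW × 26 h = 48.1 kWh
Tier 1 (0–25 kWh): 25 × $0.33 = $8.25
Above 25 kWh: 23.1 × $0.34 = $7.854
Bill = $16.10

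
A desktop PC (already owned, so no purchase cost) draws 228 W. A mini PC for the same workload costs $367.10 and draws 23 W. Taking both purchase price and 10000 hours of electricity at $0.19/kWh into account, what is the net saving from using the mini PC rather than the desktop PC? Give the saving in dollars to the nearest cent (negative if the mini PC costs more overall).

$22.40

desktop PC: $0.00 + (228/1000) kW × 10000 h × $0.19 = $0.00 + $433.2 = $433.2
mini PC: $367.10 + (23/1000) kW × 10000 h × $0.19 = $367.10 + $43.7 = $410.8
Saving = $433.2 − $410.8 = $22.4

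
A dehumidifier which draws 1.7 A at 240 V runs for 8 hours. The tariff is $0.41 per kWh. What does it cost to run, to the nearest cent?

$1.34

Power = 1.7 A × 240 V = 408 W = 0.408 kW
Energy = 0.408 kW × 8 h = 3.264 kWh
Cost = 3.264 kWh × $0.41/kWh = $1.34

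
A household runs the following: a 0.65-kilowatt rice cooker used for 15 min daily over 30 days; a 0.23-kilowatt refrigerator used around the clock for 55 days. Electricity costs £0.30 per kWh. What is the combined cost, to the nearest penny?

£92.54

rice cooker: Runtime = 15 min × 30 = 450 min = 7.5 h
rice cooker: 0.65 kW × 7.5 h = 4.875 kWh
refrigerator: Runtime = 24 h × 55 = 1320 h
refrigerator: 0.23 kW × 1320 h = 303.6 kWh
Total energy = 308.475 kWh
Cost = 308.475 × £0.30 = £92.54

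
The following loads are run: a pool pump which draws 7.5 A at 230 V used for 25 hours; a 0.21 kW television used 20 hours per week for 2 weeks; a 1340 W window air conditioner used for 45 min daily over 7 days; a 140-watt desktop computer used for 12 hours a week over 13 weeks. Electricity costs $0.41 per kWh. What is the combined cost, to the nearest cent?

pool pump: Power = 7.5 A × 230 V = 1725 W = 1.725 kW
pool pump: 1.725 kW × 25 h = 43.125 kWh
television: Runtime = 20 h/week × 2 weeks = 40 h
television: 0.21 kW × 40 h = 8.4 kWh
window air conditioner: Runtime = 45 min × 7 = 315 min = 5.25 h
window air conditioner: 1.34 kW × 5.25 h = 7.035 kWh
desktop computer: Runtime = 12 h/week × 13 weeks = 156 h
desktop computer: 0.14 kW × 156 h = 21.84 kWh
Total energy = 80.4 kWh
Cost = 80.4 × $0.41 = $32.96

$32.96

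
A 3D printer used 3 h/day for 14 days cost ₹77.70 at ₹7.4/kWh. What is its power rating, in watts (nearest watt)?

Energy = ₹77.70 ÷ ₹7.4/kWh = 10.5 kWh
Runtime = 3 h/day × 14 days = 42 h
Power = 10.5 kWh ÷ 42 h = 0.25 kW = 250 W

250 W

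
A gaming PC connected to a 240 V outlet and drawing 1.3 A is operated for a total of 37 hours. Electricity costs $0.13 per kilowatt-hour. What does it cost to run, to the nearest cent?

Power = 1.3 A × 240 V = 312 W = 0.312 kW
Energy = 0.312 kW × 37 h = 11.544 kWh
Cost = 11.544 kWh × $0.13/kWh = $1.50

$1.50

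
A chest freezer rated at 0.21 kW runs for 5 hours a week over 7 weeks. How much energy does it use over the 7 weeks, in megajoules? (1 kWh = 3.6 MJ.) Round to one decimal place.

Runtime = 5 h/week × 7 weeks = 35 h
Energy = 0.21 kW × 35 h = 7.35 kWh
= 7.35 × 3.6 MJ = 26.5 MJ

26.5 MJ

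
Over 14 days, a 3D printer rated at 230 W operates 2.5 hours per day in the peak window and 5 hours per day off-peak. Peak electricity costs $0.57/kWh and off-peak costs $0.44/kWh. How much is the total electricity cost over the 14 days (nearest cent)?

Peak energy = 0.23 kW × 2.5 h × 14 = 8.05 kWh
Off-peak energy = 0.23 kW × 5 h × 14 = 16.1 kWh
Cost = 8.05 × $0.57 + 16.1 × $0.44 = $4.5885 + $7.084 = $11.67

$11.67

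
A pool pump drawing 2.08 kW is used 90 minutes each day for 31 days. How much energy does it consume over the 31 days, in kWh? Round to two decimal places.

96.72 kWh

Runtime = 90 min × 31 = 2790 min = 46.5 h
Energy = 2.08 kW × 46.5 h = 96.72 kWh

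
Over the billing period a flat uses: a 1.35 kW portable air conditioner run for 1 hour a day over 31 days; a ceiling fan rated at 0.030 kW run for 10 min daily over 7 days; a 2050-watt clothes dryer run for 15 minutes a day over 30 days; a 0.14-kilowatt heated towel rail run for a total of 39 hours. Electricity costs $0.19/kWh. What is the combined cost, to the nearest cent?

$11.92

portable air conditioner: Runtime = 1 h/day × 31 days = 31 h
portable air conditioner: 1.35 kW × 31 h = 41.85 kWh
ceiling fan: Runtime = 10 min × 7 = 70 min = 1.166666… h
ceiling fan: 0.03 kW × 1.166666… h = 0.035 kWh
clothes dryer: Runtime = 15 min × 30 = 450 min = 7.5 h
clothes dryer: 2.05 kW × 7.5 h = 15.375 kWh
heated towel rail: 0.14 kW × 39 h = 5.46 kWh
Total energy = 62.72 kWh
Cost = 62.72 × $0.19 = $11.92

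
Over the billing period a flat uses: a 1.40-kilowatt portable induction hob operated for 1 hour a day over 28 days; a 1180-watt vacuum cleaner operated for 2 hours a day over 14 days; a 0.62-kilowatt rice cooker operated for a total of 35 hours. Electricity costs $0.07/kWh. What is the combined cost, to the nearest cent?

$6.58

portable induction hob: Runtime = 1 h/day × 28 days = 28 h
portable induction hob: 1.4 kW × 28 h = 39.2 kWh
vacuum cleaner: Runtime = 2 h/day × 14 days = 28 h
vacuum cleaner: 1.18 kW × 28 h = 33.04 kWh
rice cooker: 0.62 kW × 35 h = 21.7 kWh
Total energy = 93.94 kWh
Cost = 93.94 × $0.07 = $6.58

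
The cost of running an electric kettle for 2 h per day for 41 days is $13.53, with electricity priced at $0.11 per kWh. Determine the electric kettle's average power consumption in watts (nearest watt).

Energy = $13.53 ÷ $0.11/kWh = 123 kWh
Runtime = 2 h/day × 41 days = 82 h
Power = 123 kWh ÷ 82 h = 1.5 kW = 1500 W

1500 W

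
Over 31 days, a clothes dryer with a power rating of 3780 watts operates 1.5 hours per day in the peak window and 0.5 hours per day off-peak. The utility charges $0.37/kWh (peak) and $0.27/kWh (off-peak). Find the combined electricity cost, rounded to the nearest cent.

Peak energy = 3.78 kW × 1.5 h × 31 = 175.77 kWh
Off-peak energy = 3.78 kW × 0.5 h × 31 = 58.59 kWh
Cost = 175.77 × $0.37 + 58.59 × $0.27 = $65.0349 + $15.8193 = $80.85

$80.85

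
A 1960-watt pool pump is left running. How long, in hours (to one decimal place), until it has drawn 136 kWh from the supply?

69.4 h

Hours = 136 kWh ÷ 1.96 kW = 69.4 h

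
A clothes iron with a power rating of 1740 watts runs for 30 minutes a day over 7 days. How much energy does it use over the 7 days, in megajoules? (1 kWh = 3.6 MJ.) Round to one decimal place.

21.9 MJ

Runtime = 30 min × 7 = 210 min = 3.5 h
Energy = 1.74 kW × 3.5 h = 6.09 kWh
= 6.09 × 3.6 MJ = 21.9 MJ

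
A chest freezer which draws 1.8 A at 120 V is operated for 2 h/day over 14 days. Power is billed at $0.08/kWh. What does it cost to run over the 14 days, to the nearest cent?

Power = 1.8 A × 120 V = 216 W = 0.216 kW
Runtime = 2 h/day × 14 days = 28 h
Energy = 0.216 kW × 28 h = 6.048 kWh
Cost = 6.048 kWh × $0.08/kWh = $0.48

$0.48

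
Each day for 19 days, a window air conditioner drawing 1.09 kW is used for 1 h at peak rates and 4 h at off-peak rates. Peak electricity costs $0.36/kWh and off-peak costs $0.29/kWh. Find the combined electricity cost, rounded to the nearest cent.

Peak energy = 1.09 kW × 1 h × 19 = 20.71 kWh
Off-peak energy = 1.09 kW × 4 h × 19 = 82.84 kWh
Cost = 20.71 × $0.36 + 82.84 × $0.29 = $7.4556 + $24.0236 = $31.48

$31.48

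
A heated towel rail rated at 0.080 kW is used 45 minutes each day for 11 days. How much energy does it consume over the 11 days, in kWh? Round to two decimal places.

0.66 kWh

Runtime = 45 min × 11 = 495 min = 8.25 h
Energy = 0.08 kW × 8.25 h = 0.66 kWh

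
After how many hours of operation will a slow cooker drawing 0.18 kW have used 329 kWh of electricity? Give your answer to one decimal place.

1827.8 h

Hours = 329 kWh ÷ 0.18 kW = 1827.8 h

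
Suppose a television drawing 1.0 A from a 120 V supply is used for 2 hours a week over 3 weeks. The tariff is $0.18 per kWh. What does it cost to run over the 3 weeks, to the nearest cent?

$0.13

Power = 1.0 A × 120 V = 120 W = 0.12 kW
Runtime = 2 h/week × 3 weeks = 6 h
Energy = 0.12 kW × 6 h = 0.72 kWh
Cost = 0.72 kWh × $0.18/kWh = $0.13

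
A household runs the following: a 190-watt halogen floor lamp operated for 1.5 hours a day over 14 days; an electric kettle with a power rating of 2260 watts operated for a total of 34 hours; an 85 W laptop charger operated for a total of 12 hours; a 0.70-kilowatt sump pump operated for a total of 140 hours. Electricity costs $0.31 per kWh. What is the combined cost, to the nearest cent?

$55.75

halogen floor lamp: Runtime = 1.5 h/day × 14 days = 21 h
halogen floor lamp: 0.19 kW × 21 h = 3.99 kWh
electric kettle: 2.26 kW × 34 h = 76.84 kWh
laptop charger: 0.085 kW × 12 h = 1.02 kWh
sump pump: 0.7 kW × 140 h = 98 kWh
Total energy = 179.85 kWh
Cost = 179.85 × $0.31 = $55.75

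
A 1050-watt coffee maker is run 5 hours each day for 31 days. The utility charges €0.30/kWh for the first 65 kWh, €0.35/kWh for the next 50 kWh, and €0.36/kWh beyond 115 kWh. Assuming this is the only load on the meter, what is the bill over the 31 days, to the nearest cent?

Runtime = 5 h/day × 31 days = 155 h
Energy = 1.05 kW × 155 h = 162.75 kWh
Tier 1 (0–65 kWh): 65 × €0.30 = €19.5
Tier 2 (65–115 kWh): 50 × €0.35 = €17.5
Above 115 kWh: 47.75 × €0.36 = €17.19
Bill = €54.19

€54.19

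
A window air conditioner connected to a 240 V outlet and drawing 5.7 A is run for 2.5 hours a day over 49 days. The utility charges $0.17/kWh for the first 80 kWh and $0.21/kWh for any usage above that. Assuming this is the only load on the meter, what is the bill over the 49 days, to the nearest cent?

Power = 5.7 A × 240 V = 1368 W = 1.368 kW
Runtime = 2.5 h/day × 49 days = 122.5 h
Energy = 1.368 kW × 122.5 h = 167.58 kWh
Tier 1 (0–80 kWh): 80 × $0.17 = $13.6
Above 80 kWh: 87.58 × $0.21 = $18.3918
Bill = $31.99

$31.99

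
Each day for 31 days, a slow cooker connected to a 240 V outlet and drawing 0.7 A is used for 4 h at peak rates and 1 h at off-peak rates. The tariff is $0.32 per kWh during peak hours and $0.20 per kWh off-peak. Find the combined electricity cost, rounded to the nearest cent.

Power = 0.7 A × 240 V = 168 W = 0.168 kW
Peak energy = 0.168 kW × 4 h × 31 = 20.832 kWh
Off-peak energy = 0.168 kW × 1 h × 31 = 5.208 kWh
Cost = 20.832 × $0.32 + 5.208 × $0.20 = $6.66624 + $1.0416 = $7.71

$7.71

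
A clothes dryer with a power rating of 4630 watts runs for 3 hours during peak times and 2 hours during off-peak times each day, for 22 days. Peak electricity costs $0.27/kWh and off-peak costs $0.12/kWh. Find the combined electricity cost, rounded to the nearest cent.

Peak energy = 4.63 kW × 3 h × 22 = 305.58 kWh
Off-peak energy = 4.63 kW × 2 h × 22 = 203.72 kWh
Cost = 305.58 × $0.27 + 203.72 × $0.12 = $82.5066 + $24.4464 = $106.95

$106.95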